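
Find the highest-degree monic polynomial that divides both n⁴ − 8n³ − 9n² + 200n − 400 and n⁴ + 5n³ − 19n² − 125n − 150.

Euclidean algorithm in ℚ[n]:
  n⁴ − 8n³ − 9n² + 200n − 400 = (n⁴ + 5n³ − 19n² − 125n − 150) + (−13n³ + 10n² + 325n − 250)
  n⁴ + 5n³ − 19n² − 125n − 150 = (−(1/13)n − 75/169)(−13n³ + 10n² + 325n − 250) + ((1764/169)n² − 44100/169)
  −13n³ + 10n² + 325n − 250 = (−(2197/1764)n + 845/882)((1764/169)n² − 44100/169) + (0)
Last nonzero remainder: (1764/169)n² − 44100/169. Dividing through by 1764/169 gives the monic gcd n² − 25.

n² − 25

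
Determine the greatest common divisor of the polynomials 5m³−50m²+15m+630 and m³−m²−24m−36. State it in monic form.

m²−3m−18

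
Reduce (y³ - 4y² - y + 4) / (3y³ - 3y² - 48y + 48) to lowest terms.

(y + 1)/(3y + 12)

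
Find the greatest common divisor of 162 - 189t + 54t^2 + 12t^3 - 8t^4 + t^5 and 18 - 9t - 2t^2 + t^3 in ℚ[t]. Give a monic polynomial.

18 - 9t - 2t^2 + t^3

Euclidean algorithm in ℚ[t]:
  t^5 - 8t^4 + 12t^3 + 54t^2 - 189t + 162 = (t^2 - 6t + 9)(t^3 - 2t^2 - 9t + 18) + (0)
The last nonzero remainder t^3 - 2t^2 - 9t + 18 is already monic.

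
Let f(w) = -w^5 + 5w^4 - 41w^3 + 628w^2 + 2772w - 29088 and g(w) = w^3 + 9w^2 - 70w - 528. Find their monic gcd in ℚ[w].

Euclidean algorithm in ℚ[w]:
  -w^5 + 5w^4 - 41w^3 + 628w^2 + 2772w - 29088 = (-w^2 + 14w - 237)(w^3 + 9w^2 - 70w - 528) + (3213w^2 - 6426w - 154224)
  w^3 + 9w^2 - 70w - 528 = ((1/3213)w + 11/3213)(3213w^2 - 6426w - 154224) + (0)
Last nonzero remainder: 3213w^2 - 6426w - 154224. Dividing through by 3213 gives the monic gcd w^2 - 2w - 48.

w^2 - 2w - 48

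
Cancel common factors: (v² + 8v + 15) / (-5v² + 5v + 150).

(-v - 3)/(5v - 30)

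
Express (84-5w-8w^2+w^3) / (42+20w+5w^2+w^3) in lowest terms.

(28-11w+w^2)/(14+2w+w^2)

By polynomial division,
  w^3-8w^2-5w+84 = (w^3+5w^2+20w+42) + (-13w^2-25w+42)
  w^3+5w^2+20w+42 = (-(1/13)w-40/169)(-13w^2-25w+42) + ((2926/169)w+8778/169)
  -13w^2-25w+42 = (-(2197/2926)w+169/209)((2926/169)w+8778/169) + (0)
Last nonzero remainder: (2926/169)w+8778/169. Dividing through by 2926/169 gives the monic gcd w+3.
Cancel w+3 from numerator and denominator to get the reduced form.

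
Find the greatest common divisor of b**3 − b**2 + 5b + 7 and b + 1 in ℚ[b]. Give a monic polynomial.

Repeated division with remainder:
  b**3 − b**2 + 5b + 7 = (b**2 − 2b + 7)(b + 1) + (0)
The last nonzero remainder b + 1 is already monic.

b + 1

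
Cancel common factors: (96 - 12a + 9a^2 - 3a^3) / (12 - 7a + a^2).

(-24 - 3a - 3a^2)/(-3 + a)

By polynomial division,
  -3a^3 + 9a^2 - 12a + 96 = (-3a - 12)(a^2 - 7a + 12) + (-60a + 240)
  a^2 - 7a + 12 = (-(1/60)a + 1/20)(-60a + 240) + (0)
Last nonzero remainder: -60a + 240. Dividing through by -60 gives the monic gcd a - 4.
Cancel a - 4 from numerator and denominator to get the reduced form.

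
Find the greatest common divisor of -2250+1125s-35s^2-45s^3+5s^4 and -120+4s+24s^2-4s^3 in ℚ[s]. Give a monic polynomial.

Euclidean algorithm in ℚ[s]:
  5s^4-45s^3-35s^2+1125s-2250 = (-(5/4)s+15/4)(-4s^3+24s^2+4s-120) + (-120s^2+960s-1800)
  -4s^3+24s^2+4s-120 = ((1/30)s+1/15)(-120s^2+960s-1800) + (0)
Last nonzero remainder: -120s^2+960s-1800. Dividing through by -120 gives the monic gcd s^2-8s+15.

15-8s+s^2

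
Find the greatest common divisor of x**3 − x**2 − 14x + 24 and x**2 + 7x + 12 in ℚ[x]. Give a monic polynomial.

Repeated division with remainder:
  x**3 − x**2 − 14x + 24 = (x − 8)(x**2 + 7x + 12) + (30x + 120)
  x**2 + 7x + 12 = ((1/30)x + 1/10)(30x + 120) + (0)
Last nonzero remainder: 30x + 120. Dividing through by 30 gives the monic gcd x + 4.

x + 4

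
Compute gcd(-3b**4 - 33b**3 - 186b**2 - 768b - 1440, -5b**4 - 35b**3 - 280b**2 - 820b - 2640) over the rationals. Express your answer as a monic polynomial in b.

b**2 + 2b + 24

Apply the Euclidean algorithm:
  -3b**4 - 33b**3 - 186b**2 - 768b - 1440 = (3/5)(-5b**4 - 35b**3 - 280b**2 - 820b - 2640) + (-12b**3 - 18b**2 - 276b + 144)
  -5b**4 - 35b**3 - 280b**2 - 820b - 2640 = ((5/12)b + 55/24)(-12b**3 - 18b**2 - 276b + 144) + (-(495/4)b**2 - (495/2)b - 2970)
  -12b**3 - 18b**2 - 276b + 144 = ((16/165)b - 8/165)(-(495/4)b**2 - (495/2)b - 2970) + (0)
Last nonzero remainder: -(495/4)b**2 - (495/2)b - 2970. Dividing through by -495/4 gives the monic gcd b**2 + 2b + 24.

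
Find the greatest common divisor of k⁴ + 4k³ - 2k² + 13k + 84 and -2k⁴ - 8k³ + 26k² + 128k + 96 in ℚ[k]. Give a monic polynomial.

k² + 7k + 12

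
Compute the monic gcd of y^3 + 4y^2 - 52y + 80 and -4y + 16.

y - 4

By polynomial division,
  y^3 + 4y^2 - 52y + 80 = (-(1/4)y^2 - 2y + 5)(-4y + 16) + (0)
Last nonzero remainder: -4y + 16. Dividing through by -4 gives the monic gcd y - 4.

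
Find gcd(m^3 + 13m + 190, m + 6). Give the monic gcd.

1

Repeated division with remainder:
  m^3 + 13m + 190 = (m^2 − 6m + 49)(m + 6) + (−104)
  m + 6 = (−(1/104)m − 3/52)(−104) + (0)
The last nonzero remainder is the constant −104, so the polynomials are coprime and gcd = 1.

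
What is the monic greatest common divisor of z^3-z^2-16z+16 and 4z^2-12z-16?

z-4

By polynomial division,
  z^3-z^2-16z+16 = ((1/4)z+1/2)(4z^2-12z-16) + (-6z+24)
  4z^2-12z-16 = (-(2/3)z-2/3)(-6z+24) + (0)
Last nonzero remainder: -6z+24. Dividing through by -6 gives the monic gcd z-4.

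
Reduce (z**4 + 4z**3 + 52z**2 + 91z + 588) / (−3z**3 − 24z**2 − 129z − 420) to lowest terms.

Apply the Euclidean algorithm:
  z**4 + 4z**3 + 52z**2 + 91z + 588 = (−(1/3)z + 4/3)(−3z**3 − 24z**2 − 129z − 420) + (41z**2 + 123z + 1148)
  −3z**3 − 24z**2 − 129z − 420 = (−(3/41)z − 15/41)(41z**2 + 123z + 1148) + (0)
Last nonzero remainder: 41z**2 + 123z + 1148. Dividing through by 41 gives the monic gcd z**2 + 3z + 28.
Cancel z**2 + 3z + 28 from numerator and denominator to get the reduced form.

(−z**2 − z − 21)/(3z + 15)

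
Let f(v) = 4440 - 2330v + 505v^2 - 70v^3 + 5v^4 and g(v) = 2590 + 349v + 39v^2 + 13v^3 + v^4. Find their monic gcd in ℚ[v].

37 - 4v + v^2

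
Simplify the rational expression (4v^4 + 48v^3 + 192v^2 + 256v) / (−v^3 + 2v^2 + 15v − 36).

Apply the Euclidean algorithm:
  4v^4 + 48v^3 + 192v^2 + 256v = (−4v − 56)(−v^3 + 2v^2 + 15v − 36) + (364v^2 + 952v − 2016)
  −v^3 + 2v^2 + 15v − 36 = (−(1/364)v + 15/1183)(364v^2 + 952v − 2016) + (−(441/169)v − 1764/169)
  364v^2 + 952v − 2016 = (−(8788/63)v + 1352/7)(−(441/169)v − 1764/169) + (0)
Last nonzero remainder: −(441/169)v − 1764/169. Dividing through by −441/169 gives the monic gcd v + 4.
Cancel v + 4 from numerator and denominator to get the reduced form.

(−4v^3 − 32v^2 − 64v)/(v^2 − 6v + 9)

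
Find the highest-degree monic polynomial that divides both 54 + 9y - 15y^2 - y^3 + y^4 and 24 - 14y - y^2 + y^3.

Apply the Euclidean algorithm:
  y^4 - y^3 - 15y^2 + 9y + 54 = (y)(y^3 - y^2 - 14y + 24) + (-y^2 - 15y + 54)
  y^3 - y^2 - 14y + 24 = (-y + 16)(-y^2 - 15y + 54) + (280y - 840)
  -y^2 - 15y + 54 = (-(1/280)y - 9/140)(280y - 840) + (0)
Last nonzero remainder: 280y - 840. Dividing through by 280 gives the monic gcd y - 3.

-3 + y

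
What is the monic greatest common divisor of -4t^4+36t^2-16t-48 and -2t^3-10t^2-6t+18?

t+3

By polynomial division,
  -4t^4+36t^2-16t-48 = (2t-10)(-2t^3-10t^2-6t+18) + (-52t^2-112t+132)
  -2t^3-10t^2-6t+18 = ((1/26)t+37/338)(-52t^2-112t+132) + ((200/169)t+600/169)
  -52t^2-112t+132 = (-(2197/50)t+1859/50)((200/169)t+600/169) + (0)
Last nonzero remainder: (200/169)t+600/169. Dividing through by 200/169 gives the monic gcd t+3.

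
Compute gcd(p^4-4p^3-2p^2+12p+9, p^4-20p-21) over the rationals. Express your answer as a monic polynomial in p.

Repeated division with remainder:
  p^4-4p^3-2p^2+12p+9 = (p^4-20p-21) + (-4p^3-2p^2+32p+30)
  p^4-20p-21 = (-(1/4)p+1/8)(-4p^3-2p^2+32p+30) + ((33/4)p^2-(33/2)p-99/4)
  -4p^3-2p^2+32p+30 = (-(16/33)p-40/33)((33/4)p^2-(33/2)p-99/4) + (0)
Last nonzero remainder: (33/4)p^2-(33/2)p-99/4. Dividing through by 33/4 gives the monic gcd p^2-2p-3.

p^2-2p-3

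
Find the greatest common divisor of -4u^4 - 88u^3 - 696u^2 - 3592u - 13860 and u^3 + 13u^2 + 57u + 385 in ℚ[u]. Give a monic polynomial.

u^3 + 13u^2 + 57u + 385

Euclidean algorithm in ℚ[u]:
  -4u^4 - 88u^3 - 696u^2 - 3592u - 13860 = (-4u - 36)(u^3 + 13u^2 + 57u + 385) + (0)
The last nonzero remainder u^3 + 13u^2 + 57u + 385 is already monic.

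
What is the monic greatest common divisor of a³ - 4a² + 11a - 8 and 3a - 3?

a - 1

By polynomial division,
  a³ - 4a² + 11a - 8 = ((1/3)a² - a + 8/3)(3a - 3) + (0)
Last nonzero remainder: 3a - 3. Dividing through by 3 gives the monic gcd a - 1.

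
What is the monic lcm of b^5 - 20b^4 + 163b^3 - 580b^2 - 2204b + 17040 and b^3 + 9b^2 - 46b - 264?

b^6 - 9b^5 - 57b^4 + 1213b^3 - 8584b^2 - 7204b + 187440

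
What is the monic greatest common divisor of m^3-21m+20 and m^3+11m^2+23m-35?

m^2+4m-5

Repeated division with remainder:
  m^3-21m+20 = (m^3+11m^2+23m-35) + (-11m^2-44m+55)
  m^3+11m^2+23m-35 = (-(1/11)m-7/11)(-11m^2-44m+55) + (0)
Last nonzero remainder: -11m^2-44m+55. Dividing through by -11 gives the monic gcd m^2+4m-5.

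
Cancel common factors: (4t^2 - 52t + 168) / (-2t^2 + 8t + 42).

(-2t + 12)/(t + 3)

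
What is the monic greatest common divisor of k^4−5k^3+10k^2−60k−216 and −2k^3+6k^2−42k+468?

Apply the Euclidean algorithm:
  k^4−5k^3+10k^2−60k−216 = (−(1/2)k+1)(−2k^3+6k^2−42k+468) + (−17k^2+216k−684)
  −2k^3+6k^2−42k+468 = ((2/17)k+330/289)(−17k^2+216k−684) + (−(60162/289)k+360972/289)
  −17k^2+216k−684 = ((4913/60162)k−5491/10027)(−(60162/289)k+360972/289) + (0)
Last nonzero remainder: −(60162/289)k+360972/289. Dividing through by −60162/289 gives the monic gcd k−6.

k−6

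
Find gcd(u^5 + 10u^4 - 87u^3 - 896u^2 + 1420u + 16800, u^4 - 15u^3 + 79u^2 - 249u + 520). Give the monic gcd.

Euclidean algorithm in ℚ[u]:
  u^5 + 10u^4 - 87u^3 - 896u^2 + 1420u + 16800 = (u + 25)(u^4 - 15u^3 + 79u^2 - 249u + 520) + (209u^3 - 2622u^2 + 7125u + 3800)
  u^4 - 15u^3 + 79u^2 - 249u + 520 = ((1/209)u - 27/2299)(209u^3 - 2622u^2 + 7125u + 3800) + ((1708/121)u^2 - (22204/121)u + 68320/121)
  209u^3 - 2622u^2 + 7125u + 3800 = ((25289/1708)u + 11495/1708)((1708/121)u^2 - (22204/121)u + 68320/121) + (0)
Last nonzero remainder: (1708/121)u^2 - (22204/121)u + 68320/121. Dividing through by 1708/121 gives the monic gcd u^2 - 13u + 40.

u^2 - 13u + 40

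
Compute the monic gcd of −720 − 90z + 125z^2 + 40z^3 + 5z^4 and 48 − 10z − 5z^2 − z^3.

−48 + 10z + 5z^2 + z^3

By polynomial division,
  5z^4 + 40z^3 + 125z^2 − 90z − 720 = (−5z − 15)(−z^3 − 5z^2 − 10z + 48) + (0)
Last nonzero remainder: −z^3 − 5z^2 − 10z + 48. Dividing through by −1 gives the monic gcd z^3 + 5z^2 + 10z − 48.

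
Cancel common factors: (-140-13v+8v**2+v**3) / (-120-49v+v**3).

(-28+3v+v**2)/(-24-5v+v**2)

Euclidean algorithm in ℚ[v]:
  v**3+8v**2-13v-140 = (v**3-49v-120) + (8v**2+36v-20)
  v**3-49v-120 = ((1/8)v-9/16)(8v**2+36v-20) + (-(105/4)v-525/4)
  8v**2+36v-20 = (-(32/105)v+16/105)(-(105/4)v-525/4) + (0)
Last nonzero remainder: -(105/4)v-525/4. Dividing through by -105/4 gives the monic gcd v+5.
Cancel v+5 from numerator and denominator to get the reduced form.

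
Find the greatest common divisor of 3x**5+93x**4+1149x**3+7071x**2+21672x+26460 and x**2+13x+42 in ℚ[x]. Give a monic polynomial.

Apply the Euclidean algorithm:
  3x**5+93x**4+1149x**3+7071x**2+21672x+26460 = (3x**3+54x**2+321x+630)(x**2+13x+42) + (0)
The last nonzero remainder x**2+13x+42 is already monic.

x**2+13x+42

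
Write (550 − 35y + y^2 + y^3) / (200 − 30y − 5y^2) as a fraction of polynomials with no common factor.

(−55 + 9y − y^2)/(−20 + 5y)

By polynomial division,
  y^3 + y^2 − 35y + 550 = (−(1/5)y + 1)(−5y^2 − 30y + 200) + (35y + 350)
  −5y^2 − 30y + 200 = (−(1/7)y + 4/7)(35y + 350) + (0)
Last nonzero remainder: 35y + 350. Dividing through by 35 gives the monic gcd y + 10.
Cancel y + 10 from numerator and denominator to get the reduced form.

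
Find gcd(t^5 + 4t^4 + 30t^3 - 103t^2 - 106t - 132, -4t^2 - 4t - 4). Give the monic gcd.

Repeated division with remainder:
  t^5 + 4t^4 + 30t^3 - 103t^2 - 106t - 132 = (-(1/4)t^3 - (3/4)t^2 - (13/2)t + 33)(-4t^2 - 4t - 4) + (0)
Last nonzero remainder: -4t^2 - 4t - 4. Dividing through by -4 gives the monic gcd t^2 + t + 1.

t^2 + t + 1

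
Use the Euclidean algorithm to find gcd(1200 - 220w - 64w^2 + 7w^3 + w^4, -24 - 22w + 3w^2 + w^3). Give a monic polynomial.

Apply the Euclidean algorithm:
  w^4 + 7w^3 - 64w^2 - 220w + 1200 = (w + 4)(w^3 + 3w^2 - 22w - 24) + (-54w^2 - 108w + 1296)
  w^3 + 3w^2 - 22w - 24 = (-(1/54)w - 1/54)(-54w^2 - 108w + 1296) + (0)
Last nonzero remainder: -54w^2 - 108w + 1296. Dividing through by -54 gives the monic gcd w^2 + 2w - 24.

-24 + 2w + w^2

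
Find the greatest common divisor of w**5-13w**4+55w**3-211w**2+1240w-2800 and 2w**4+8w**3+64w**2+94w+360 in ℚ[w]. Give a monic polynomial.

w**2+3w+20

Euclidean algorithm in ℚ[w]:
  w**5-13w**4+55w**3-211w**2+1240w-2800 = ((1/2)w-17/2)(2w**4+8w**3+64w**2+94w+360) + (91w**3+286w**2+1859w+260)
  2w**4+8w**3+64w**2+94w+360 = ((2/91)w+12/637)(91w**3+286w**2+1859w+260) + ((870/49)w**2+(2610/49)w+17400/49)
  91w**3+286w**2+1859w+260 = ((4459/870)w+637/870)((870/49)w**2+(2610/49)w+17400/49) + (0)
Last nonzero remainder: (870/49)w**2+(2610/49)w+17400/49. Dividing through by 870/49 gives the monic gcd w**2+3w+20.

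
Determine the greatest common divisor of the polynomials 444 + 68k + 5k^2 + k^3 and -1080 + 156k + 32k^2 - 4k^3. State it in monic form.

By polynomial division,
  k^3 + 5k^2 + 68k + 444 = (-1/4)(-4k^3 + 32k^2 + 156k - 1080) + (13k^2 + 107k + 174)
  -4k^3 + 32k^2 + 156k - 1080 = (-(4/13)k + 844/169)(13k^2 + 107k + 174) + (-(54896/169)k - 329376/169)
  13k^2 + 107k + 174 = (-(2197/54896)k - 4901/54896)(-(54896/169)k - 329376/169) + (0)
Last nonzero remainder: -(54896/169)k - 329376/169. Dividing through by -54896/169 gives the monic gcd k + 6.

6 + k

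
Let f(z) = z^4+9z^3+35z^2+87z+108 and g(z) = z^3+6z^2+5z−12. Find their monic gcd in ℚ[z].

z^2+7z+12

By polynomial division,
  z^4+9z^3+35z^2+87z+108 = (z+3)(z^3+6z^2+5z−12) + (12z^2+84z+144)
  z^3+6z^2+5z−12 = ((1/12)z−1/12)(12z^2+84z+144) + (0)
Last nonzero remainder: 12z^2+84z+144. Dividing through by 12 gives the monic gcd z^2+7z+12.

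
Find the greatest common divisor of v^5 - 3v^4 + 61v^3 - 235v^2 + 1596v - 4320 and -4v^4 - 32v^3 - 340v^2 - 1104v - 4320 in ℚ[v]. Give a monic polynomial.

v^2 + 4v + 45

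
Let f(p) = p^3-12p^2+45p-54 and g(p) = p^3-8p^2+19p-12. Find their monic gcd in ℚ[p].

p-3

Repeated division with remainder:
  p^3-12p^2+45p-54 = (p^3-8p^2+19p-12) + (-4p^2+26p-42)
  p^3-8p^2+19p-12 = (-(1/4)p+3/8)(-4p^2+26p-42) + (-(5/4)p+15/4)
  -4p^2+26p-42 = ((16/5)p-56/5)(-(5/4)p+15/4) + (0)
Last nonzero remainder: -(5/4)p+15/4. Dividing through by -5/4 gives the monic gcd p-3.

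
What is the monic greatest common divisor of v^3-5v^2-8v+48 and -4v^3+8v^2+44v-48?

v^2-v-12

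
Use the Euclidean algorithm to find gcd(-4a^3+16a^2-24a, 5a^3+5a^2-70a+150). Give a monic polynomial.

a^2-4a+6

Euclidean algorithm in ℚ[a]:
  -4a^3+16a^2-24a = (-4/5)(5a^3+5a^2-70a+150) + (20a^2-80a+120)
  5a^3+5a^2-70a+150 = ((1/4)a+5/4)(20a^2-80a+120) + (0)
Last nonzero remainder: 20a^2-80a+120. Dividing through by 20 gives the monic gcd a^2-4a+6.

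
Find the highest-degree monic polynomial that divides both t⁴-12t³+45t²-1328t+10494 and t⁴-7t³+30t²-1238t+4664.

t³-3t²+18t-1166

Repeated division with remainder:
  t⁴-12t³+45t²-1328t+10494 = (t⁴-7t³+30t²-1238t+4664) + (-5t³+15t²-90t+5830)
  t⁴-7t³+30t²-1238t+4664 = (-(1/5)t+4/5)(-5t³+15t²-90t+5830) + (0)
Last nonzero remainder: -5t³+15t²-90t+5830. Dividing through by -5 gives the monic gcd t³-3t²+18t-1166.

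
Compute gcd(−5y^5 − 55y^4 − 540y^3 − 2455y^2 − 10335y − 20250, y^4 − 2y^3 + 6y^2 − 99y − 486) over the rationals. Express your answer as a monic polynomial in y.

Apply the Euclidean algorithm:
  −5y^5 − 55y^4 − 540y^3 − 2455y^2 − 10335y − 20250 = (−5y − 65)(y^4 − 2y^3 + 6y^2 − 99y − 486) + (−640y^3 − 2560y^2 − 19200y − 51840)
  y^4 − 2y^3 + 6y^2 − 99y − 486 = (−(1/640)y + 3/320)(−640y^3 − 2560y^2 − 19200y − 51840) + (0)
Last nonzero remainder: −640y^3 − 2560y^2 − 19200y − 51840. Dividing through by −640 gives the monic gcd y^3 + 4y^2 + 30y + 81.

y^3 + 4y^2 + 30y + 81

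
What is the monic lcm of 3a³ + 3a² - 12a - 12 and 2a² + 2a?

Euclidean algorithm in ℚ[a]:
  3a³ + 3a² - 12a - 12 = ((3/2)a)(2a² + 2a) + (-12a - 12)
  2a² + 2a = (-(1/6)a)(-12a - 12) + (0)
Last nonzero remainder: -12a - 12. Dividing through by -12 gives the monic gcd a + 1.
Then lcm(f, g) = f·g / gcd(f, g); expanding and making the result monic gives the answer.

a⁴ + a³ - 4a² - 4a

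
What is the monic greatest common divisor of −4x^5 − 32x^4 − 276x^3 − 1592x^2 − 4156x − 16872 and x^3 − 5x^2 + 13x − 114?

x^2 + x + 19

Euclidean algorithm in ℚ[x]:
  −4x^5 − 32x^4 − 276x^3 − 1592x^2 − 4156x − 16872 = (−4x^2 − 52x − 484)(x^3 − 5x^2 + 13x − 114) + (−3792x^2 − 3792x − 72048)
  x^3 − 5x^2 + 13x − 114 = (−(1/3792)x + 1/632)(−3792x^2 − 3792x − 72048) + (0)
Last nonzero remainder: −3792x^2 − 3792x − 72048. Dividing through by −3792 gives the monic gcd x^2 + x + 19.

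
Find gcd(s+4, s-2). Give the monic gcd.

1

Repeated division with remainder:
  s+4 = (s-2) + (6)
  s-2 = ((1/6)s-1/3)(6) + (0)
The last nonzero remainder is the constant 6, so the polynomials are coprime and gcd = 1.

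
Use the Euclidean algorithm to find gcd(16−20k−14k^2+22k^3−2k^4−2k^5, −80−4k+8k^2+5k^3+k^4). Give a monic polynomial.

−8+2k+k^2

Apply the Euclidean algorithm:
  −2k^5−2k^4+22k^3−14k^2−20k+16 = (−2k+8)(k^4+5k^3+8k^2−4k−80) + (−2k^3−86k^2−148k+656)
  k^4+5k^3+8k^2−4k−80 = (−(1/2)k+19)(−2k^3−86k^2−148k+656) + (1568k^2+3136k−12544)
  −2k^3−86k^2−148k+656 = (−(1/784)k−41/784)(1568k^2+3136k−12544) + (0)
Last nonzero remainder: 1568k^2+3136k−12544. Dividing through by 1568 gives the monic gcd k^2+2k−8.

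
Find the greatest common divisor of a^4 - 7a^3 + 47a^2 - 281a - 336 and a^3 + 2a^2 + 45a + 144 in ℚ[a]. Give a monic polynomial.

Apply the Euclidean algorithm:
  a^4 - 7a^3 + 47a^2 - 281a - 336 = (a - 9)(a^3 + 2a^2 + 45a + 144) + (20a^2 - 20a + 960)
  a^3 + 2a^2 + 45a + 144 = ((1/20)a + 3/20)(20a^2 - 20a + 960) + (0)
Last nonzero remainder: 20a^2 - 20a + 960. Dividing through by 20 gives the monic gcd a^2 - a + 48.

a^2 - a + 48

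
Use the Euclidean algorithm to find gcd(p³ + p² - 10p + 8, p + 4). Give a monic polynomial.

Repeated division with remainder:
  p³ + p² - 10p + 8 = (p² - 3p + 2)(p + 4) + (0)
The last nonzero remainder p + 4 is already monic.

p + 4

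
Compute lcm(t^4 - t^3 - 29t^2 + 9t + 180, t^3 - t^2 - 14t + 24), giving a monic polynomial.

t^5 - 3t^4 - 27t^3 + 67t^2 + 162t - 360

Euclidean algorithm in ℚ[t]:
  t^4 - t^3 - 29t^2 + 9t + 180 = (t)(t^3 - t^2 - 14t + 24) + (-15t^2 - 15t + 180)
  t^3 - t^2 - 14t + 24 = (-(1/15)t + 2/15)(-15t^2 - 15t + 180) + (0)
Last nonzero remainder: -15t^2 - 15t + 180. Dividing through by -15 gives the monic gcd t^2 + t - 12.
Then lcm(f, g) = f·g / gcd(f, g); expanding and making the result monic gives the answer.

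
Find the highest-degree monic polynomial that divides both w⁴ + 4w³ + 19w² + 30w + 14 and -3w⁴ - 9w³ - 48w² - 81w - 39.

w² + 2w + 1

Repeated division with remainder:
  w⁴ + 4w³ + 19w² + 30w + 14 = (-1/3)(-3w⁴ - 9w³ - 48w² - 81w - 39) + (w³ + 3w² + 3w + 1)
  -3w⁴ - 9w³ - 48w² - 81w - 39 = (-3w)(w³ + 3w² + 3w + 1) + (-39w² - 78w - 39)
  w³ + 3w² + 3w + 1 = (-(1/39)w - 1/39)(-39w² - 78w - 39) + (0)
Last nonzero remainder: -39w² - 78w - 39. Dividing through by -39 gives the monic gcd w² + 2w + 1.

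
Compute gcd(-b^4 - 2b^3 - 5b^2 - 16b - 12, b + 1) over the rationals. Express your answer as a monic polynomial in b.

b + 1

Repeated division with remainder:
  -b^4 - 2b^3 - 5b^2 - 16b - 12 = (-b^3 - b^2 - 4b - 12)(b + 1) + (0)
The last nonzero remainder b + 1 is already monic.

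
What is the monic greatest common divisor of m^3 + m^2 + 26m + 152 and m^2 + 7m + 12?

Apply the Euclidean algorithm:
  m^3 + m^2 + 26m + 152 = (m - 6)(m^2 + 7m + 12) + (56m + 224)
  m^2 + 7m + 12 = ((1/56)m + 3/56)(56m + 224) + (0)
Last nonzero remainder: 56m + 224. Dividing through by 56 gives the monic gcd m + 4.

m + 4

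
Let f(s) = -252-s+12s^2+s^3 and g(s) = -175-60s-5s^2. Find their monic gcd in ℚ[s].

By polynomial division,
  s^3+12s^2-s-252 = (-(1/5)s)(-5s^2-60s-175) + (-36s-252)
  -5s^2-60s-175 = ((5/36)s+25/36)(-36s-252) + (0)
Last nonzero remainder: -36s-252. Dividing through by -36 gives the monic gcd s+7.

7+s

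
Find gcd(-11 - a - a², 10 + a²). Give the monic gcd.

1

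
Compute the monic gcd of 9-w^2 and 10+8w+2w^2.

1

By polynomial division,
  -w^2+9 = (-1/2)(2w^2+8w+10) + (4w+14)
  2w^2+8w+10 = ((1/2)w+1/4)(4w+14) + (13/2)
  4w+14 = ((8/13)w+28/13)(13/2) + (0)
The last nonzero remainder is the constant 13/2, so the polynomials are coprime and gcd = 1.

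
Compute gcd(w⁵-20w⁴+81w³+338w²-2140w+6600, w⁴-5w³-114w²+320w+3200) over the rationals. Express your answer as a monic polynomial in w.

Euclidean algorithm in ℚ[w]:
  w⁵-20w⁴+81w³+338w²-2140w+6600 = (w-15)(w⁴-5w³-114w²+320w+3200) + (120w³-1692w²-540w+54600)
  w⁴-5w³-114w²+320w+3200 = ((1/120)w+91/1200)(120w³-1692w²-540w+54600) + ((1881/100)w²-(1881/20)w-1881/2)
  120w³-1692w²-540w+54600 = ((4000/627)w-36400/627)((1881/100)w²-(1881/20)w-1881/2) + (0)
Last nonzero remainder: (1881/100)w²-(1881/20)w-1881/2. Dividing through by 1881/100 gives the monic gcd w²-5w-50.

w²-5w-50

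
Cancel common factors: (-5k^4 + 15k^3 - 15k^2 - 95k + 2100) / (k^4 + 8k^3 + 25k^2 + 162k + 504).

(-5k + 25)/(k + 6)

Euclidean algorithm in ℚ[k]:
  -5k^4 + 15k^3 - 15k^2 - 95k + 2100 = (-5)(k^4 + 8k^3 + 25k^2 + 162k + 504) + (55k^3 + 110k^2 + 715k + 4620)
  k^4 + 8k^3 + 25k^2 + 162k + 504 = ((1/55)k + 6/55)(55k^3 + 110k^2 + 715k + 4620) + (0)
Last nonzero remainder: 55k^3 + 110k^2 + 715k + 4620. Dividing through by 55 gives the monic gcd k^3 + 2k^2 + 13k + 84.
Cancel k^3 + 2k^2 + 13k + 84 from numerator and denominator to get the reduced form.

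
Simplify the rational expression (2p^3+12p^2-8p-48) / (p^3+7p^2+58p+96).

Repeated division with remainder:
  2p^3+12p^2-8p-48 = (2)(p^3+7p^2+58p+96) + (-2p^2-124p-240)
  p^3+7p^2+58p+96 = (-(1/2)p+55/2)(-2p^2-124p-240) + (3348p+6696)
  -2p^2-124p-240 = (-(1/1674)p-10/279)(3348p+6696) + (0)
Last nonzero remainder: 3348p+6696. Dividing through by 3348 gives the monic gcd p+2.
Cancel p+2 from numerator and denominator to get the reduced form.

(2p^2+8p-24)/(p^2+5p+48)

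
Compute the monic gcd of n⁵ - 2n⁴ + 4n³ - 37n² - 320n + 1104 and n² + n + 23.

n² + n + 23

By polynomial division,
  n⁵ - 2n⁴ + 4n³ - 37n² - 320n + 1104 = (n³ - 3n² - 16n + 48)(n² + n + 23) + (0)
The last nonzero remainder n² + n + 23 is already monic.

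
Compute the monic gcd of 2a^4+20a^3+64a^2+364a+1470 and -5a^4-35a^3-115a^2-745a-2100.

Apply the Euclidean algorithm:
  2a^4+20a^3+64a^2+364a+1470 = (-2/5)(-5a^4-35a^3-115a^2-745a-2100) + (6a^3+18a^2+66a+630)
  -5a^4-35a^3-115a^2-745a-2100 = (-(5/6)a-10/3)(6a^3+18a^2+66a+630) + (0)
Last nonzero remainder: 6a^3+18a^2+66a+630. Dividing through by 6 gives the monic gcd a^3+3a^2+11a+105.

a^3+3a^2+11a+105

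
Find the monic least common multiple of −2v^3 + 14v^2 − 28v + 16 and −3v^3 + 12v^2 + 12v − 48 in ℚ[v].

v^4 − 5v^3 + 20v − 16

By polynomial division,
  −2v^3 + 14v^2 − 28v + 16 = (2/3)(−3v^3 + 12v^2 + 12v − 48) + (6v^2 − 36v + 48)
  −3v^3 + 12v^2 + 12v − 48 = (−(1/2)v − 1)(6v^2 − 36v + 48) + (0)
Last nonzero remainder: 6v^2 − 36v + 48. Dividing through by 6 gives the monic gcd v^2 − 6v + 8.
Then lcm(f, g) = f·g / gcd(f, g); expanding and making the result monic gives the answer.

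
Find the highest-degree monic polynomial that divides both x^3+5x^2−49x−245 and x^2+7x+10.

x+5

Repeated division with remainder:
  x^3+5x^2−49x−245 = (x−2)(x^2+7x+10) + (−45x−225)
  x^2+7x+10 = (−(1/45)x−2/45)(−45x−225) + (0)
Last nonzero remainder: −45x−225. Dividing through by −45 gives the monic gcd x+5.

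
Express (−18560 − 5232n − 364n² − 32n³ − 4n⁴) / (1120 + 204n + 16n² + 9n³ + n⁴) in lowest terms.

(−464 + 20n − 4n²)/(28 − 4n + n²)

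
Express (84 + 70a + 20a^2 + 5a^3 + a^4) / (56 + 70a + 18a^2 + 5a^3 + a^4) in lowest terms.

(6 + 5a + a^2)/(4 + 5a + a^2)

Euclidean algorithm in ℚ[a]:
  a^4 + 5a^3 + 20a^2 + 70a + 84 = (a^4 + 5a^3 + 18a^2 + 70a + 56) + (2a^2 + 28)
  a^4 + 5a^3 + 18a^2 + 70a + 56 = ((1/2)a^2 + (5/2)a + 2)(2a^2 + 28) + (0)
Last nonzero remainder: 2a^2 + 28. Dividing through by 2 gives the monic gcd a^2 + 14.
Cancel a^2 + 14 from numerator and denominator to get the reduced form.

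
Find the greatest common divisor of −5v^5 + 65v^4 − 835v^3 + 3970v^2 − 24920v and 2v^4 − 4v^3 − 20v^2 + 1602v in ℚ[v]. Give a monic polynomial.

v^3 − 11v^2 + 89v

Apply the Euclidean algorithm:
  −5v^5 + 65v^4 − 835v^3 + 3970v^2 − 24920v = (−(5/2)v + 55/2)(2v^4 − 4v^3 − 20v^2 + 1602v) + (−775v^3 + 8525v^2 − 68975v)
  2v^4 − 4v^3 − 20v^2 + 1602v = (−(2/775)v − 18/775)(−775v^3 + 8525v^2 − 68975v) + (0)
Last nonzero remainder: −775v^3 + 8525v^2 − 68975v. Dividing through by −775 gives the monic gcd v^3 − 11v^2 + 89v.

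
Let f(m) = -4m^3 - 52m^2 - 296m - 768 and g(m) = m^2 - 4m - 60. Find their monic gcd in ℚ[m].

m + 6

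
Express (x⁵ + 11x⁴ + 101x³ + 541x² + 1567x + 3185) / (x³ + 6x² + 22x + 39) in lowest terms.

By polynomial division,
  x⁵ + 11x⁴ + 101x³ + 541x² + 1567x + 3185 = (x² + 5x + 49)(x³ + 6x² + 22x + 39) + (98x² + 294x + 1274)
  x³ + 6x² + 22x + 39 = ((1/98)x + 3/98)(98x² + 294x + 1274) + (0)
Last nonzero remainder: 98x² + 294x + 1274. Dividing through by 98 gives the monic gcd x² + 3x + 13.
Cancel x² + 3x + 13 from numerator and denominator to get the reduced form.

(x³ + 8x² + 64x + 245)/(x + 3)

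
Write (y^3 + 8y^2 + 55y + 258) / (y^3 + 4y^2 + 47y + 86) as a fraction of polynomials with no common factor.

Repeated division with remainder:
  y^3 + 8y^2 + 55y + 258 = (y^3 + 4y^2 + 47y + 86) + (4y^2 + 8y + 172)
  y^3 + 4y^2 + 47y + 86 = ((1/4)y + 1/2)(4y^2 + 8y + 172) + (0)
Last nonzero remainder: 4y^2 + 8y + 172. Dividing through by 4 gives the monic gcd y^2 + 2y + 43.
Cancel y^2 + 2y + 43 from numerator and denominator to get the reduced form.

(y + 6)/(y + 2)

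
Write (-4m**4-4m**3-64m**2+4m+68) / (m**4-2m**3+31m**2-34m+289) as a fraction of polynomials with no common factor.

Apply the Euclidean algorithm:
  -4m**4-4m**3-64m**2+4m+68 = (-4)(m**4-2m**3+31m**2-34m+289) + (-12m**3+60m**2-132m+1224)
  m**4-2m**3+31m**2-34m+289 = (-(1/12)m-1/4)(-12m**3+60m**2-132m+1224) + (35m**2+35m+595)
  -12m**3+60m**2-132m+1224 = (-(12/35)m+72/35)(35m**2+35m+595) + (0)
Last nonzero remainder: 35m**2+35m+595. Dividing through by 35 gives the monic gcd m**2+m+17.
Cancel m**2+m+17 from numerator and denominator to get the reduced form.

(-4m**2+4)/(m**2-3m+17)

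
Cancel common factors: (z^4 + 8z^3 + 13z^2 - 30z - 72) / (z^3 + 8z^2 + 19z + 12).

Euclidean algorithm in ℚ[z]:
  z^4 + 8z^3 + 13z^2 - 30z - 72 = (z)(z^3 + 8z^2 + 19z + 12) + (-6z^2 - 42z - 72)
  z^3 + 8z^2 + 19z + 12 = (-(1/6)z - 1/6)(-6z^2 - 42z - 72) + (0)
Last nonzero remainder: -6z^2 - 42z - 72. Dividing through by -6 gives the monic gcd z^2 + 7z + 12.
Cancel z^2 + 7z + 12 from numerator and denominator to get the reduced form.

(z^2 + z - 6)/(z + 1)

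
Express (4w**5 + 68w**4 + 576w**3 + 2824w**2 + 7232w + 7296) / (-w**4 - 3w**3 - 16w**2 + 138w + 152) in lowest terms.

(-4w**3 - 44w**2 - 160w - 192)/(w**2 - 3w - 4)

By polynomial division,
  4w**5 + 68w**4 + 576w**3 + 2824w**2 + 7232w + 7296 = (-4w - 56)(-w**4 - 3w**3 - 16w**2 + 138w + 152) + (344w**3 + 2480w**2 + 15568w + 15808)
  -w**4 - 3w**3 - 16w**2 + 138w + 152 = (-(1/344)w + 181/14792)(344w**3 + 2480w**2 + 15568w + 15808) + (-(2016/1849)w**2 - (12096/1849)w - 76608/1849)
  344w**3 + 2480w**2 + 15568w + 15808 = (-(79507/252)w - 24037/63)(-(2016/1849)w**2 - (12096/1849)w - 76608/1849) + (0)
Last nonzero remainder: -(2016/1849)w**2 - (12096/1849)w - 76608/1849. Dividing through by -2016/1849 gives the monic gcd w**2 + 6w + 38.
Cancel w**2 + 6w + 38 from numerator and denominator to get the reduced form.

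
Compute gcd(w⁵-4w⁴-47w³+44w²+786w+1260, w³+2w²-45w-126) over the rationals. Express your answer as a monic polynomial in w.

w²-4w-21

Apply the Euclidean algorithm:
  w⁵-4w⁴-47w³+44w²+786w+1260 = (w²-6w+10)(w³+2w²-45w-126) + (-120w²+480w+2520)
  w³+2w²-45w-126 = (-(1/120)w-1/20)(-120w²+480w+2520) + (0)
Last nonzero remainder: -120w²+480w+2520. Dividing through by -120 gives the monic gcd w²-4w-21.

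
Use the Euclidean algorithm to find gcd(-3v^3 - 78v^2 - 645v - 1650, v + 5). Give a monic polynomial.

v + 5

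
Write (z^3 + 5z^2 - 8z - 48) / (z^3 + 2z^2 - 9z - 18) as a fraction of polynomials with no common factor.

By polynomial division,
  z^3 + 5z^2 - 8z - 48 = (z^3 + 2z^2 - 9z - 18) + (3z^2 + z - 30)
  z^3 + 2z^2 - 9z - 18 = ((1/3)z + 5/9)(3z^2 + z - 30) + ((4/9)z - 4/3)
  3z^2 + z - 30 = ((27/4)z + 45/2)((4/9)z - 4/3) + (0)
Last nonzero remainder: (4/9)z - 4/3. Dividing through by 4/9 gives the monic gcd z - 3.
Cancel z - 3 from numerator and denominator to get the reduced form.

(z^2 + 8z + 16)/(z^2 + 5z + 6)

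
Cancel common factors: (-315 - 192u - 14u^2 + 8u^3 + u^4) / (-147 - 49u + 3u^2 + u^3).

(-15 - 2u + u^2)/(-7 + u)

Apply the Euclidean algorithm:
  u^4 + 8u^3 - 14u^2 - 192u - 315 = (u + 5)(u^3 + 3u^2 - 49u - 147) + (20u^2 + 200u + 420)
  u^3 + 3u^2 - 49u - 147 = ((1/20)u - 7/20)(20u^2 + 200u + 420) + (0)
Last nonzero remainder: 20u^2 + 200u + 420. Dividing through by 20 gives the monic gcd u^2 + 10u + 21.
Cancel u^2 + 10u + 21 from numerator and denominator to get the reduced form.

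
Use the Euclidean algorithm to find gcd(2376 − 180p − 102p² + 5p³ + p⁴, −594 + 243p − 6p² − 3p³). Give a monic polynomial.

−66 + 5p + p²

Euclidean algorithm in ℚ[p]:
  p⁴ + 5p³ − 102p² − 180p + 2376 = (−(1/3)p − 1)(−3p³ − 6p² + 243p − 594) + (−27p² − 135p + 1782)
  −3p³ − 6p² + 243p − 594 = ((1/9)p − 1/3)(−27p² − 135p + 1782) + (0)
Last nonzero remainder: −27p² − 135p + 1782. Dividing through by −27 gives the monic gcd p² + 5p − 66.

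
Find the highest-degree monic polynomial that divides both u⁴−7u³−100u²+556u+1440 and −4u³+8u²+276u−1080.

Apply the Euclidean algorithm:
  u⁴−7u³−100u²+556u+1440 = (−(1/4)u+5/4)(−4u³+8u²+276u−1080) + (−41u²−59u+2790)
  −4u³+8u²+276u−1080 = ((4/41)u−564/1681)(−41u²−59u+2790) + (−(26880/1681)u−241920/1681)
  −41u²−59u+2790 = ((68921/26880)u−52111/2688)(−(26880/1681)u−241920/1681) + (0)
Last nonzero remainder: −(26880/1681)u−241920/1681. Dividing through by −26880/1681 gives the monic gcd u+9.

u+9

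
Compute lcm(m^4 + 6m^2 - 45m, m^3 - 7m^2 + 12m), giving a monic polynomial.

m^5 - 4m^4 + 6m^3 - 69m^2 + 180m

Apply the Euclidean algorithm:
  m^4 + 6m^2 - 45m = (m + 7)(m^3 - 7m^2 + 12m) + (43m^2 - 129m)
  m^3 - 7m^2 + 12m = ((1/43)m - 4/43)(43m^2 - 129m) + (0)
Last nonzero remainder: 43m^2 - 129m. Dividing through by 43 gives the monic gcd m^2 - 3m.
Then lcm(f, g) = f·g / gcd(f, g); expanding and making the result monic gives the answer.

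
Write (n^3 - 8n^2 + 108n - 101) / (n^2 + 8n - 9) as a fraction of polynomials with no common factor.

By polynomial division,
  n^3 - 8n^2 + 108n - 101 = (n - 16)(n^2 + 8n - 9) + (245n - 245)
  n^2 + 8n - 9 = ((1/245)n + 9/245)(245n - 245) + (0)
Last nonzero remainder: 245n - 245. Dividing through by 245 gives the monic gcd n - 1.
Cancel n - 1 from numerator and denominator to get the reduced form.

(n^2 - 7n + 101)/(n + 9)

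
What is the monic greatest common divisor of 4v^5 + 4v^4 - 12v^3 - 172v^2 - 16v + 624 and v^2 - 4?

v^2 - 4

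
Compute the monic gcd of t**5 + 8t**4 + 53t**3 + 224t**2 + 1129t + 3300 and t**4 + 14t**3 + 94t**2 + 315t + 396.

t**3 + 11t**2 + 61t + 132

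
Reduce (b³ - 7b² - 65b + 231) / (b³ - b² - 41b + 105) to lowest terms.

Repeated division with remainder:
  b³ - 7b² - 65b + 231 = (b³ - b² - 41b + 105) + (-6b² - 24b + 126)
  b³ - b² - 41b + 105 = (-(1/6)b + 5/6)(-6b² - 24b + 126) + (0)
Last nonzero remainder: -6b² - 24b + 126. Dividing through by -6 gives the monic gcd b² + 4b - 21.
Cancel b² + 4b - 21 from numerator and denominator to get the reduced form.

(b - 11)/(b - 5)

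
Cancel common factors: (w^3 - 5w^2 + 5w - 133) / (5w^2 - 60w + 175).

(w^2 + 2w + 19)/(5w - 25)

Euclidean algorithm in ℚ[w]:
  w^3 - 5w^2 + 5w - 133 = ((1/5)w + 7/5)(5w^2 - 60w + 175) + (54w - 378)
  5w^2 - 60w + 175 = ((5/54)w - 25/54)(54w - 378) + (0)
Last nonzero remainder: 54w - 378. Dividing through by 54 gives the monic gcd w - 7.
Cancel w - 7 from numerator and denominator to get the reduced form.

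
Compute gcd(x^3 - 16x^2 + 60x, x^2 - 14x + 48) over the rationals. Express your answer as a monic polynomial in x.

Repeated division with remainder:
  x^3 - 16x^2 + 60x = (x - 2)(x^2 - 14x + 48) + (-16x + 96)
  x^2 - 14x + 48 = (-(1/16)x + 1/2)(-16x + 96) + (0)
Last nonzero remainder: -16x + 96. Dividing through by -16 gives the monic gcd x - 6.

x - 6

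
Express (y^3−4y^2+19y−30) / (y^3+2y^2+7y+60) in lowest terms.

Apply the Euclidean algorithm:
  y^3−4y^2+19y−30 = (y^3+2y^2+7y+60) + (−6y^2+12y−90)
  y^3+2y^2+7y+60 = (−(1/6)y−2/3)(−6y^2+12y−90) + (0)
Last nonzero remainder: −6y^2+12y−90. Dividing through by −6 gives the monic gcd y^2−2y+15.
Cancel y^2−2y+15 from numerator and denominator to get the reduced form.

(y−2)/(y+4)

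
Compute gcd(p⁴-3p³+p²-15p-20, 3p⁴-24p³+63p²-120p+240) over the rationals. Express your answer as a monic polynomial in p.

p³-4p²+5p-20

Apply the Euclidean algorithm:
  p⁴-3p³+p²-15p-20 = (1/3)(3p⁴-24p³+63p²-120p+240) + (5p³-20p²+25p-100)
  3p⁴-24p³+63p²-120p+240 = ((3/5)p-12/5)(5p³-20p²+25p-100) + (0)
Last nonzero remainder: 5p³-20p²+25p-100. Dividing through by 5 gives the monic gcd p³-4p²+5p-20.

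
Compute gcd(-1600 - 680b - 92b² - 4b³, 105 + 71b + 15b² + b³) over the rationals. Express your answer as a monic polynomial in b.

5 + b

Repeated division with remainder:
  -4b³ - 92b² - 680b - 1600 = (-4)(b³ + 15b² + 71b + 105) + (-32b² - 396b - 1180)
  b³ + 15b² + 71b + 105 = (-(1/32)b - 21/256)(-32b² - 396b - 1180) + ((105/64)b + 525/64)
  -32b² - 396b - 1180 = (-(2048/105)b - 15104/105)((105/64)b + 525/64) + (0)
Last nonzero remainder: (105/64)b + 525/64. Dividing through by 105/64 gives the monic gcd b + 5.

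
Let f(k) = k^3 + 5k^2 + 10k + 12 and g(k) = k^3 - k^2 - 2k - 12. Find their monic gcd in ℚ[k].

Euclidean algorithm in ℚ[k]:
  k^3 + 5k^2 + 10k + 12 = (k^3 - k^2 - 2k - 12) + (6k^2 + 12k + 24)
  k^3 - k^2 - 2k - 12 = ((1/6)k - 1/2)(6k^2 + 12k + 24) + (0)
Last nonzero remainder: 6k^2 + 12k + 24. Dividing through by 6 gives the monic gcd k^2 + 2k + 4.

k^2 + 2k + 4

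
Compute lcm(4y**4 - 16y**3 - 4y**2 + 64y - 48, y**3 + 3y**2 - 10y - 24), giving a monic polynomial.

y**5 - 17y**3 + 12y**2 + 52y - 48

By polynomial division,
  4y**4 - 16y**3 - 4y**2 + 64y - 48 = (4y - 28)(y**3 + 3y**2 - 10y - 24) + (120y**2 - 120y - 720)
  y**3 + 3y**2 - 10y - 24 = ((1/120)y + 1/30)(120y**2 - 120y - 720) + (0)
Last nonzero remainder: 120y**2 - 120y - 720. Dividing through by 120 gives the monic gcd y**2 - y - 6.
Then lcm(f, g) = f·g / gcd(f, g); expanding and making the result monic gives the answer.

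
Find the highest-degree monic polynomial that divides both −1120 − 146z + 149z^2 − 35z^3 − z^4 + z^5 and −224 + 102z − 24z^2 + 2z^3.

16 − 5z + z^2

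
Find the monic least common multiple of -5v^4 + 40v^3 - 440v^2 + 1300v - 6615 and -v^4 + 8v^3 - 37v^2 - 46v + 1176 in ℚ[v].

v^6 - 10v^5 + 80v^4 - 244v^3 - 269v^2 + 3594v - 31752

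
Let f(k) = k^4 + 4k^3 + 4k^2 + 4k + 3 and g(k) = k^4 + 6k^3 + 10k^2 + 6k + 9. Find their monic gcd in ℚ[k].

Repeated division with remainder:
  k^4 + 4k^3 + 4k^2 + 4k + 3 = (k^4 + 6k^3 + 10k^2 + 6k + 9) + (-2k^3 - 6k^2 - 2k - 6)
  k^4 + 6k^3 + 10k^2 + 6k + 9 = (-(1/2)k - 3/2)(-2k^3 - 6k^2 - 2k - 6) + (0)
Last nonzero remainder: -2k^3 - 6k^2 - 2k - 6. Dividing through by -2 gives the monic gcd k^3 + 3k^2 + k + 3.

k^3 + 3k^2 + k + 3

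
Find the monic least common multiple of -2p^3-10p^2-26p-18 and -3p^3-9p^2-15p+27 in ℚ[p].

p^4+4p^3+8p^2-4p-9

Repeated division with remainder:
  -2p^3-10p^2-26p-18 = (2/3)(-3p^3-9p^2-15p+27) + (-4p^2-16p-36)
  -3p^3-9p^2-15p+27 = ((3/4)p-3/4)(-4p^2-16p-36) + (0)
Last nonzero remainder: -4p^2-16p-36. Dividing through by -4 gives the monic gcd p^2+4p+9.
Then lcm(f, g) = f·g / gcd(f, g); expanding and making the result monic gives the answer.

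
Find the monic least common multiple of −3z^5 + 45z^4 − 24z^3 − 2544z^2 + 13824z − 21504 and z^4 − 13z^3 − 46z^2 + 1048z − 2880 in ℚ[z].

z^7 − 16z^6 − 67z^5 + 2190z^4 − 6176z^3 − 64544z^2 + 407552z − 645120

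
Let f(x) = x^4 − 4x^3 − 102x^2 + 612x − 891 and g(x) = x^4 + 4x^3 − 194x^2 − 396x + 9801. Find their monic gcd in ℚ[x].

By polynomial division,
  x^4 − 4x^3 − 102x^2 + 612x − 891 = (x^4 + 4x^3 − 194x^2 − 396x + 9801) + (−8x^3 + 92x^2 + 1008x − 10692)
  x^4 + 4x^3 − 194x^2 − 396x + 9801 = (−(1/8)x − 31/16)(−8x^3 + 92x^2 + 1008x − 10692) + ((441/4)x^2 + (441/2)x − 43659/4)
  −8x^3 + 92x^2 + 1008x − 10692 = (−(32/441)x + 48/49)((441/4)x^2 + (441/2)x − 43659/4) + (0)
Last nonzero remainder: (441/4)x^2 + (441/2)x − 43659/4. Dividing through by 441/4 gives the monic gcd x^2 + 2x − 99.

x^2 + 2x − 99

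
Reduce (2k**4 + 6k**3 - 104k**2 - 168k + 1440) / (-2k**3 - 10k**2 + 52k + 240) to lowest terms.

Repeated division with remainder:
  2k**4 + 6k**3 - 104k**2 - 168k + 1440 = (-k + 2)(-2k**3 - 10k**2 + 52k + 240) + (-32k**2 - 32k + 960)
  -2k**3 - 10k**2 + 52k + 240 = ((1/16)k + 1/4)(-32k**2 - 32k + 960) + (0)
Last nonzero remainder: -32k**2 - 32k + 960. Dividing through by -32 gives the monic gcd k**2 + k - 30.
Cancel k**2 + k - 30 from numerator and denominator to get the reduced form.

(-k**2 - 2k + 24)/(k + 4)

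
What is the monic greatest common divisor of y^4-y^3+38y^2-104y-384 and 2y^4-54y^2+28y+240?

Apply the Euclidean algorithm:
  y^4-y^3+38y^2-104y-384 = (1/2)(2y^4-54y^2+28y+240) + (-y^3+65y^2-118y-504)
  2y^4-54y^2+28y+240 = (-2y-130)(-y^3+65y^2-118y-504) + (8160y^2-16320y-65280)
  -y^3+65y^2-118y-504 = (-(1/8160)y+21/2720)(8160y^2-16320y-65280) + (0)
Last nonzero remainder: 8160y^2-16320y-65280. Dividing through by 8160 gives the monic gcd y^2-2y-8.

y^2-2y-8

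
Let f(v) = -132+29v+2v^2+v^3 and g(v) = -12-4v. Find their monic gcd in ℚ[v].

By polynomial division,
  v^3+2v^2+29v-132 = (-(1/4)v^2+(1/4)v-8)(-4v-12) + (-228)
  -4v-12 = ((1/57)v+1/19)(-228) + (0)
The last nonzero remainder is the constant -228, so the polynomials are coprime and gcd = 1.

1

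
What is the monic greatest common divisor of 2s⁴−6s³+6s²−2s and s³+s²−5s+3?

Euclidean algorithm in ℚ[s]:
  2s⁴−6s³+6s²−2s = (2s−8)(s³+s²−5s+3) + (24s²−48s+24)
  s³+s²−5s+3 = ((1/24)s+1/8)(24s²−48s+24) + (0)
Last nonzero remainder: 24s²−48s+24. Dividing through by 24 gives the monic gcd s²−2s+1.

s²−2s+1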